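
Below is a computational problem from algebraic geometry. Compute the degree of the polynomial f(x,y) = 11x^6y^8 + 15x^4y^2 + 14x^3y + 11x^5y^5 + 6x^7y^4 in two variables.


Examine each term for its total degree (sum of exponents).
  Term '11x^6y^8' has total degree 6+8 = 14.
  Term '15x^4y^2' has total degree 4+2 = 6.
  Term '14x^3y' has total degree 3+1 = 4.
  Term '11x^5y^5' has total degree 5+5 = 10.
  Term '6x^7y^4' has total degree 7+4 = 11.
The maximum total degree among all terms is 14.

14


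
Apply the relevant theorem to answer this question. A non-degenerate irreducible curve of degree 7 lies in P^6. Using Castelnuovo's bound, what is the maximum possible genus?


Castelnuovo's bound: write d - 1 = m(r-1) + epsilon with 0 <= epsilon < r-1.
d - 1 = 7 - 1 = 6
r - 1 = 6 - 1 = 5
6 = 1*5 + 1, so m = 1, epsilon = 1
pi(d, r) = m(m-1)(r-1)/2 + m*epsilon
= 1*0*5/2 + 1*1
= 0/2 + 1
= 0 + 1 = 1

1


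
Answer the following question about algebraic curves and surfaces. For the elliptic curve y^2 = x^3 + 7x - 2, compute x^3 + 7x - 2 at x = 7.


Compute x^3 + 7x - 2 at x = 7:
x^3 = 7^3 = 343
7*x = 7*7 = 49
Sum: 343 + 49 - 2 = 390

390


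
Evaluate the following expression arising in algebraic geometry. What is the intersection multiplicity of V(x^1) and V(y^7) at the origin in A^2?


The intersection multiplicity of V(x^a) and V(y^b) at the origin is:
I(O; V(x^1), V(y^7)) = dim_k(k[x,y]/(x^1, y^7))
A basis for k[x,y]/(x^1, y^7) is the set of monomials x^i * y^j
where 0 <= i < 1 and 0 <= j < 7.
The number of such monomials is 1 * 7 = 7

7


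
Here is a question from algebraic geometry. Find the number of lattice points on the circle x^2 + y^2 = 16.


Systematically check integer values of x where x^2 <= 16.
For each valid x, check if 16 - x^2 is a perfect square.
x=0: 16 - 0 = 16, sqrt = 4 (valid)
x=4: 16 - 16 = 0, sqrt = 0 (valid)
Total integer solutions found: 4

4


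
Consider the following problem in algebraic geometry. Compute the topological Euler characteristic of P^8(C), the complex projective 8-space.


The complex projective space P^8 has one cell in each even real dimension 0, 2, ..., 16.
The cohomology groups are H^{2k}(P^8) = Z for k = 0,...,8, and 0 otherwise.
Euler characteristic = sum of Betti numbers = 1 per even-dimensional cohomology group.
chi(P^8) = 8 + 1 = 9

9


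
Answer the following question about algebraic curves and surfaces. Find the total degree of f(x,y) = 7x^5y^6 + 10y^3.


Examine each term for its total degree (sum of exponents).
  Term '7x^5y^6' has total degree 5+6 = 11.
  Term '10y^3' has total degree 0+3 = 3.
The maximum total degree among all terms is 11.

11


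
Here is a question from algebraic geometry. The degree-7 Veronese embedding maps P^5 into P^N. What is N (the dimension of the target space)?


The Veronese embedding v_d: P^n -> P^N maps each point to all
degree-d monomials in n+1 homogeneous coordinates.
N = C(n+d, d) - 1
N = C(5+7, 7) - 1
N = C(12, 7) - 1
C(12, 7) = 792
N = 792 - 1 = 791

791


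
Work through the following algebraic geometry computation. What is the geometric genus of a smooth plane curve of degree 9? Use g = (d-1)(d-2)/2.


Using the genus formula for smooth plane curves:
g = (d-1)(d-2)/2
g = (9-1)(9-2)/2
g = 8*7/2
g = 56/2 = 28

28


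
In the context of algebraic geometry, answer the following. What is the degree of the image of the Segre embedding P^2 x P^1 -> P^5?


The degree of the Segre variety P^2 x P^1 is C(m+n, m).
= C(3, 2)
= 3

3


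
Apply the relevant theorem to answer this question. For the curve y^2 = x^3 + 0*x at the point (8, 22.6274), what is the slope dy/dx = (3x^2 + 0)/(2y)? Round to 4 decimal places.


Using implicit differentiation of y^2 = x^3 + 0*x:
2y * dy/dx = 3x^2 + 0
dy/dx = (3x^2 + 0)/(2y)
Numerator: 3*8^2 + 0 = 192
Denominator: 2*22.6274 = 45.2548
dy/dx = 192/45.2548 = 4.2426

4.2426


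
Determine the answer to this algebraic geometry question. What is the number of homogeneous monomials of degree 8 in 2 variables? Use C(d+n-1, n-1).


The number of degree-8 monomials in 2 variables is C(d+n-1, n-1).
= C(8+2-1, 2-1) = C(9, 1)
= 9

9


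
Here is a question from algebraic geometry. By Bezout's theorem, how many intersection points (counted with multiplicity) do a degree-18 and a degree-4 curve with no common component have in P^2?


Bezout's theorem states the intersection count equals the product of degrees.
Intersection count = 18 * 4 = 72

72


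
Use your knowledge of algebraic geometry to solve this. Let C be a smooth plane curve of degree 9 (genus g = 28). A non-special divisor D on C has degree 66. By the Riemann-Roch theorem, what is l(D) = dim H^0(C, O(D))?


First, compute the genus of a smooth plane curve of degree 9:
g = (d-1)(d-2)/2 = (9-1)(9-2)/2 = 28
For a non-special divisor D (i.e., h^1(D) = 0), Riemann-Roch gives:
l(D) = deg(D) - g + 1
Since deg(D) = 66 >= 2g - 1 = 55, D is non-special.
l(D) = 66 - 28 + 1 = 39

39


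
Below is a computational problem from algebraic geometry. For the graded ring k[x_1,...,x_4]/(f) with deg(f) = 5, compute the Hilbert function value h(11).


For R = k[x_1,...,x_n]/(f) with f homogeneous of degree e:
The Hilbert series is (1 - t^e)/(1 - t)^n.
So h(d) = C(d+n-1, n-1) - C(d-e+n-1, n-1) for d >= e.
With n=4, e=5, d=11:
C(11+4-1, 4-1) = C(14, 3) = 364
C(11-5+4-1, 4-1) = C(9, 3) = 84
h(11) = 364 - 84 = 280

280


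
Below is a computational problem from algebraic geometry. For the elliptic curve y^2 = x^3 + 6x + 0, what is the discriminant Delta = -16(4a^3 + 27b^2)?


Compute each component:
4a^3 = 4*6^3 = 4*216 = 864
27b^2 = 27*0^2 = 27*0 = 0
4a^3 + 27b^2 = 864 + 0 = 864
Delta = -16*864 = -13824

-13824


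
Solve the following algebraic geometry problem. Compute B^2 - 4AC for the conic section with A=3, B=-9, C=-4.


The discriminant of a conic Ax^2 + Bxy + Cy^2 + ... = 0 is B^2 - 4AC.
B^2 = (-9)^2 = 81
4AC = 4*3*(-4) = -48
Discriminant = 81 + 48 = 129

129


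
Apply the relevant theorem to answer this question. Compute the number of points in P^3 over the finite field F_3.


P^3(F_3) has (q^(n+1) - 1)/(q - 1) points.
= 3^3 + 3^2 + 3^1 + 3^0
= 27 + 9 + 3 + 1
= 40

40


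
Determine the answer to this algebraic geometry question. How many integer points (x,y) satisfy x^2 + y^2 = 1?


Systematically check integer values of x where x^2 <= 1.
For each valid x, check if 1 - x^2 is a perfect square.
x=0: 1 - 0 = 1, sqrt = 1 (valid)
x=1: 1 - 1 = 0, sqrt = 0 (valid)
Total integer solutions found: 4

4


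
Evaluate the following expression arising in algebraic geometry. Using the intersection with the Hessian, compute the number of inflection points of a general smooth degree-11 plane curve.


For a general smooth plane curve C of degree d, the inflection points are
the intersection of C with its Hessian curve, which has degree 3(d-2).
By Bezout, the total intersection number is d * 3(d-2) = 11 * 27 = 297.
For a general curve every flex is ordinary, so each contributes
multiplicity 1 to C·Hess(C), and the number of distinct inflection
points is 3d(d-2).
Inflection points = 3*11*(11-2) = 3*11*9 = 297

297


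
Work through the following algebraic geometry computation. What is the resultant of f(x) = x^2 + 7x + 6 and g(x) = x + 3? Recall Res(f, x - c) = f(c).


For Res(f, x - c), we evaluate f at x = c.
f(-3) = (-3)^2 + 7*(-3) + 6
= 9 - 21 + 6
= -12 + 6 = -6
Res(f, g) = -6

-6


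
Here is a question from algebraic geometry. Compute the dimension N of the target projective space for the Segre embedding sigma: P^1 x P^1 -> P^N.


The Segre embedding maps P^m x P^n into P^N via
all products of coordinates from each factor.
N = (m+1)(n+1) - 1
N = (1+1)(1+1) - 1
N = 2*2 - 1
N = 4 - 1 = 3

3


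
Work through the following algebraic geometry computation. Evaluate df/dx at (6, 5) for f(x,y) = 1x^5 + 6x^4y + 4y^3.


df/dx = 5*1*x^4 + 4*6*x^3*y
At (6,5): 5*1*6^4 + 4*6*6^3*5
= 6480 + 25920
= 32400

32400


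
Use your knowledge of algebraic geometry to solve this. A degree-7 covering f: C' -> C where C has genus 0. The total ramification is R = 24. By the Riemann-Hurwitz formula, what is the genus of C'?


Riemann-Hurwitz formula: 2g' - 2 = d(2g - 2) + R
Given: d = 7, g = 0, R = 24
2g' - 2 = 7*(2*0 - 2) + 24
2g' - 2 = 7*(-2) + 24
2g' - 2 = -14 + 24 = 10
2g' = 12
g' = 6

6


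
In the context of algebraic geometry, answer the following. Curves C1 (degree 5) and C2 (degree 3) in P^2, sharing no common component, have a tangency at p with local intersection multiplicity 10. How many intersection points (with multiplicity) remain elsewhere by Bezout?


By Bezout's theorem, the total intersection number is d1 * d2.
Total = 5 * 3 = 15
Intersection multiplicity at p = 10
Remaining intersections = 15 - 10 = 5

5


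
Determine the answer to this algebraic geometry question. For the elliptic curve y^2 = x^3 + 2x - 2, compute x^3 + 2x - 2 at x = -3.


Compute x^3 + 2x - 2 at x = -3:
x^3 = (-3)^3 = -27
2*x = 2*(-3) = -6
Sum: -27 - 6 - 2 = -35

-35


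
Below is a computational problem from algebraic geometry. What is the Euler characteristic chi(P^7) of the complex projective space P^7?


The complex projective space P^7 has one cell in each even real dimension 0, 2, ..., 14.
The cohomology groups are H^{2k}(P^7) = Z for k = 0,...,7, and 0 otherwise.
Euler characteristic = sum of Betti numbers = 1 per even-dimensional cohomology group.
chi(P^7) = 7 + 1 = 8

8


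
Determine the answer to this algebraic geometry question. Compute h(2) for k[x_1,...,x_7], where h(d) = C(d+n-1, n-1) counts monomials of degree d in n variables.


The Hilbert function for the polynomial ring in 7 variables is:
h(d) = C(d+n-1, n-1)
h(2) = C(2+7-1, 7-1) = C(8, 6)
= 8! / (6! * 2!)
= 28

28


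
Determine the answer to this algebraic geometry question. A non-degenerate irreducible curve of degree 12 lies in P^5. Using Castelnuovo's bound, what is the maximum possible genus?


Castelnuovo's bound: write d - 1 = m(r-1) + epsilon with 0 <= epsilon < r-1.
d - 1 = 12 - 1 = 11
r - 1 = 5 - 1 = 4
11 = 2*4 + 3, so m = 2, epsilon = 3
pi(d, r) = m(m-1)(r-1)/2 + m*epsilon
= 2*1*4/2 + 2*3
= 8/2 + 6
= 4 + 6 = 10

10


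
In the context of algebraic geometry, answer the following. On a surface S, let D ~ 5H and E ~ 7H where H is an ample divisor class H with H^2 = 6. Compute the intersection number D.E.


Using bilinearity of the intersection pairing on a surface S:
(aH).(bH) = ab * (H.H)
We have H^2 = 6.
D.E = (5H).(7H) = 5*7*6
= 35*6
= 210

210


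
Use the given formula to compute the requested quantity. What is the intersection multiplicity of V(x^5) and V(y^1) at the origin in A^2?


The intersection multiplicity of V(x^a) and V(y^b) at the origin is:
I(O; V(x^5), V(y^1)) = dim_k(k[x,y]/(x^5, y^1))
A basis for k[x,y]/(x^5, y^1) is the set of monomials x^i * y^j
where 0 <= i < 5 and 0 <= j < 1.
The number of such monomials is 5 * 1 = 5

5


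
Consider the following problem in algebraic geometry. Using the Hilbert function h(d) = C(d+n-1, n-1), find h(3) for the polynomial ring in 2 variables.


The Hilbert function for the polynomial ring in 2 variables is:
h(d) = C(d+n-1, n-1)
h(3) = C(3+2-1, 2-1) = C(4, 1)
= 4! / (1! * 3!)
= 4

4


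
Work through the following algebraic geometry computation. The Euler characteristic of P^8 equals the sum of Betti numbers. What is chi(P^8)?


The complex projective space P^8 has one cell in each even real dimension 0, 2, ..., 16.
The cohomology groups are H^{2k}(P^8) = Z for k = 0,...,8, and 0 otherwise.
Euler characteristic = sum of Betti numbers = 1 per even-dimensional cohomology group.
chi(P^8) = 8 + 1 = 9

9


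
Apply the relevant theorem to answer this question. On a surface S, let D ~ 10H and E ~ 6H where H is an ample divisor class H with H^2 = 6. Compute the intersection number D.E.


Using bilinearity of the intersection pairing on a surface S:
(aH).(bH) = ab * (H.H)
We have H^2 = 6.
D.E = (10H).(6H) = 10*6*6
= 60*6
= 360

360


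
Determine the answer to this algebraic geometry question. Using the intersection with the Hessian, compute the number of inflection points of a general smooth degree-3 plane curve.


For a general smooth plane curve C of degree d, the inflection points are
the intersection of C with its Hessian curve, which has degree 3(d-2).
By Bezout, the total intersection number is d * 3(d-2) = 3 * 3 = 9.
For a general curve every flex is ordinary, so each contributes
multiplicity 1 to C·Hess(C), and the number of distinct inflection
points is 3d(d-2).
Inflection points = 3*3*(3-2) = 3*3*1 = 9

9


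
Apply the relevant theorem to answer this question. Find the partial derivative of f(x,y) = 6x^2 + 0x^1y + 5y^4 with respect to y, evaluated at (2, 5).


df/dy = 0*x^1 + 4*5*y^3
At (2,5): 0*2^1 + 4*5*5^3
= 0 + 2500
= 2500

2500


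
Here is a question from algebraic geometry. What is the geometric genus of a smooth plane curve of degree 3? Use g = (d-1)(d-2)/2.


Using the genus formula for smooth plane curves:
g = (d-1)(d-2)/2
g = (3-1)(3-2)/2
g = 2*1/2
g = 2/2 = 1

1


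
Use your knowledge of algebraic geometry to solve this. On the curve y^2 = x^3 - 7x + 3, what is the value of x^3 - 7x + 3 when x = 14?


Compute x^3 - 7x + 3 at x = 14:
x^3 = 14^3 = 2744
(-7)*x = (-7)*14 = -98
Sum: 2744 - 98 + 3 = 2649

2649


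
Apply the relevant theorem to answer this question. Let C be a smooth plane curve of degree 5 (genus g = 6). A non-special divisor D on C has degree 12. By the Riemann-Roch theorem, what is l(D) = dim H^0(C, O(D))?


First, compute the genus of a smooth plane curve of degree 5:
g = (d-1)(d-2)/2 = (5-1)(5-2)/2 = 6
For a non-special divisor D (i.e., h^1(D) = 0), Riemann-Roch gives:
l(D) = deg(D) - g + 1
Since deg(D) = 12 >= 2g - 1 = 11, D is non-special.
l(D) = 12 - 6 + 1 = 7

7


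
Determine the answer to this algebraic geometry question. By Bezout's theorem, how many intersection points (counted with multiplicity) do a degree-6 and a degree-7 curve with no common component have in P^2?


Bezout's theorem states the intersection count equals the product of degrees.
Intersection count = 6 * 7 = 42

42


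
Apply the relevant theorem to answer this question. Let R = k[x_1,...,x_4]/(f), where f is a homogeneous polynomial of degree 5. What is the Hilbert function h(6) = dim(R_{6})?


For R = k[x_1,...,x_n]/(f) with f homogeneous of degree e:
The Hilbert series is (1 - t^e)/(1 - t)^n.
So h(d) = C(d+n-1, n-1) - C(d-e+n-1, n-1) for d >= e.
With n=4, e=5, d=6:
C(6+4-1, 4-1) = C(9, 3) = 84
C(6-5+4-1, 4-1) = C(4, 3) = 4
h(6) = 84 - 4 = 80

80


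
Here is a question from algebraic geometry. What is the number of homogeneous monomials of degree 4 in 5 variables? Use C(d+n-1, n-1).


The number of degree-4 monomials in 5 variables is C(d+n-1, n-1).
= C(4+5-1, 5-1) = C(8, 4)
= 70

70


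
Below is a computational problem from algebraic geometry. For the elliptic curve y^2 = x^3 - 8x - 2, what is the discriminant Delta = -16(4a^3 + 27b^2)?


Compute each component:
4a^3 = 4*(-8)^3 = 4*(-512) = -2048
27b^2 = 27*(-2)^2 = 27*4 = 108
4a^3 + 27b^2 = -2048 + 108 = -1940
Delta = -16*(-1940) = 31040

31040


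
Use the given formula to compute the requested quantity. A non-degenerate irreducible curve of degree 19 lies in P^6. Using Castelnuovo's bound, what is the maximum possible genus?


Castelnuovo's bound: write d - 1 = m(r-1) + epsilon with 0 <= epsilon < r-1.
d - 1 = 19 - 1 = 18
r - 1 = 6 - 1 = 5
18 = 3*5 + 3, so m = 3, epsilon = 3
pi(d, r) = m(m-1)(r-1)/2 + m*epsilon
= 3*2*5/2 + 3*3
= 30/2 + 9
= 15 + 9 = 24

24


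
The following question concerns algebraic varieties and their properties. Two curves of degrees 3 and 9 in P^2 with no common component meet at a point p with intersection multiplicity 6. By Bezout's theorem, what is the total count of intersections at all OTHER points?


By Bezout's theorem, the total intersection number is d1 * d2.
Total = 3 * 9 = 27
Intersection multiplicity at p = 6
Remaining intersections = 27 - 6 = 21

21


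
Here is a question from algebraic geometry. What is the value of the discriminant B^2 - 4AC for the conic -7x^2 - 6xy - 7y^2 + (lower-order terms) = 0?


The discriminant of a conic Ax^2 + Bxy + Cy^2 + ... = 0 is B^2 - 4AC.
B^2 = (-6)^2 = 36
4AC = 4*(-7)*(-7) = 196
Discriminant = 36 - 196 = -160

-160


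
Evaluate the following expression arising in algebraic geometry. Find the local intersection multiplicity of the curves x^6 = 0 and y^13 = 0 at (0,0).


The intersection multiplicity of V(x^a) and V(y^b) at the origin is:
I(O; V(x^6), V(y^13)) = dim_k(k[x,y]/(x^6, y^13))
A basis for k[x,y]/(x^6, y^13) is the set of monomials x^i * y^j
where 0 <= i < 6 and 0 <= j < 13.
The number of such monomials is 6 * 13 = 78

78


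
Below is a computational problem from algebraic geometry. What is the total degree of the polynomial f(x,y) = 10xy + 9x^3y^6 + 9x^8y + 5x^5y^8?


Examine each term for its total degree (sum of exponents).
  Term '10xy' has total degree 1+1 = 2.
  Term '9x^3y^6' has total degree 3+6 = 9.
  Term '9x^8y' has total degree 8+1 = 9.
  Term '5x^5y^8' has total degree 5+8 = 13.
The maximum total degree among all terms is 13.

13


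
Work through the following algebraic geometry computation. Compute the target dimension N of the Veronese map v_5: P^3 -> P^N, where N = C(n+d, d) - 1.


The Veronese embedding v_d: P^n -> P^N maps each point to all
degree-d monomials in n+1 homogeneous coordinates.
N = C(n+d, d) - 1
N = C(3+5, 5) - 1
N = C(8, 5) - 1
C(8, 5) = 56
N = 56 - 1 = 55

55


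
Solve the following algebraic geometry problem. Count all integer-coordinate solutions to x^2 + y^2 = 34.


Systematically check integer values of x where x^2 <= 34.
For each valid x, check if 34 - x^2 is a perfect square.
x=3: 34 - 9 = 25, sqrt = 5 (valid)
x=5: 34 - 25 = 9, sqrt = 3 (valid)
Total integer solutions found: 8

8


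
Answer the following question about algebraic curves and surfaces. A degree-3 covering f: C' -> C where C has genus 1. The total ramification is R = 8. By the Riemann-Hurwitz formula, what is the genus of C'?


Riemann-Hurwitz formula: 2g' - 2 = d(2g - 2) + R
Given: d = 3, g = 1, R = 8
2g' - 2 = 3*(2*1 - 2) + 8
2g' - 2 = 3*0 + 8
2g' - 2 = 0 + 8 = 8
2g' = 10
g' = 5

5


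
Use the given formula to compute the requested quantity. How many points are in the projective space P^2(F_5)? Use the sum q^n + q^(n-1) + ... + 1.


P^2(F_5) has (q^(n+1) - 1)/(q - 1) points.
= 5^2 + 5^1 + 5^0
= 25 + 5 + 1
= 31

31


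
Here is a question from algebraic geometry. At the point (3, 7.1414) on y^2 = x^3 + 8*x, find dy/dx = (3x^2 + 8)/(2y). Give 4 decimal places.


Using implicit differentiation of y^2 = x^3 + 8*x:
2y * dy/dx = 3x^2 + 8
dy/dx = (3x^2 + 8)/(2y)
Numerator: 3*3^2 + 8 = 35
Denominator: 2*7.1414 = 14.2828
dy/dx = 35/14.2828 = 2.4505

2.4505


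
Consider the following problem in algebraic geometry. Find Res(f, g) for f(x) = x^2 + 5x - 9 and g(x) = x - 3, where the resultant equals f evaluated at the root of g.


For Res(f, x - c), we evaluate f at x = c.
f(3) = 3^2 + 5*3 - 9
= 9 + 15 - 9
= 24 - 9 = 15
Res(f, g) = 15

15


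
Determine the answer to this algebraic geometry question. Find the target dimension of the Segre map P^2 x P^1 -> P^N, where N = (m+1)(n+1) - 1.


The Segre embedding maps P^m x P^n into P^N via
all products of coordinates from each factor.
N = (m+1)(n+1) - 1
N = (2+1)(1+1) - 1
N = 3*2 - 1
N = 6 - 1 = 5

5


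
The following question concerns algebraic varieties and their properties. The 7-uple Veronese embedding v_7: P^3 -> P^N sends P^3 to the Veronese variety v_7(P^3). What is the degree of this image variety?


The Veronese variety v_7(P^3) has degree d^r.
d^r = 7^3 = 343

343


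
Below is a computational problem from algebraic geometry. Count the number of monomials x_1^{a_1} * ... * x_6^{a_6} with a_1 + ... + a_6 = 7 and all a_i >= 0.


The number of degree-7 monomials in 6 variables is C(d+n-1, n-1).
= C(7+6-1, 6-1) = C(12, 5)
= 792

792


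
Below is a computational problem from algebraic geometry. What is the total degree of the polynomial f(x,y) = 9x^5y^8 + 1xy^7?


Examine each term for its total degree (sum of exponents).
  Term '9x^5y^8' has total degree 5+8 = 13.
  Term '1xy^7' has total degree 1+7 = 8.
The maximum total degree among all terms is 13.

13


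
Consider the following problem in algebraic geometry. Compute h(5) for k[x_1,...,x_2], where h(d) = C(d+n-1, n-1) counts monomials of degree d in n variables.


The Hilbert function for the polynomial ring in 2 variables is:
h(d) = C(d+n-1, n-1)
h(5) = C(5+2-1, 2-1) = C(6, 1)
= 6! / (1! * 5!)
= 6

6


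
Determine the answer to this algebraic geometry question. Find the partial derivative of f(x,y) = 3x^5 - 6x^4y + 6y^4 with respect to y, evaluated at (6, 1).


df/dy = (-6)*x^4 + 4*6*y^3
At (6,1): (-6)*6^4 + 4*6*1^3
= -7776 + 24
= -7752

-7752


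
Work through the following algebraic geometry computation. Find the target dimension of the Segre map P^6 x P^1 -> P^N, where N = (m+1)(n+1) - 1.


The Segre embedding maps P^m x P^n into P^N via
all products of coordinates from each factor.
N = (m+1)(n+1) - 1
N = (6+1)(1+1) - 1
N = 7*2 - 1
N = 14 - 1 = 13

13


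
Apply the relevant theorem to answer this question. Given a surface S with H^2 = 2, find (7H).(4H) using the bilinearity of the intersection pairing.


Using bilinearity of the intersection pairing on a surface S:
(aH).(bH) = ab * (H.H)
We have H^2 = 2.
D.E = (7H).(4H) = 7*4*2
= 28*2
= 56

56


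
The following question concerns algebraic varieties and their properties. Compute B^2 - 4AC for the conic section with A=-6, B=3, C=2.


The discriminant of a conic Ax^2 + Bxy + Cy^2 + ... = 0 is B^2 - 4AC.
B^2 = 3^2 = 9
4AC = 4*(-6)*2 = -48
Discriminant = 9 + 48 = 57

57


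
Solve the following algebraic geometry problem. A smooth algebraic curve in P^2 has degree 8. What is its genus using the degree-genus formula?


Using the genus formula for smooth plane curves:
g = (d-1)(d-2)/2
g = (8-1)(8-2)/2
g = 7*6/2
g = 42/2 = 21

21


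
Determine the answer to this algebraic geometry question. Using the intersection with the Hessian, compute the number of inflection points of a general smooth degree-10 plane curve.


For a general smooth plane curve C of degree d, the inflection points are
the intersection of C with its Hessian curve, which has degree 3(d-2).
By Bezout, the total intersection number is d * 3(d-2) = 10 * 24 = 240.
For a general curve every flex is ordinary, so each contributes
multiplicity 1 to C·Hess(C), and the number of distinct inflection
points is 3d(d-2).
Inflection points = 3*10*(10-2) = 3*10*8 = 240

240


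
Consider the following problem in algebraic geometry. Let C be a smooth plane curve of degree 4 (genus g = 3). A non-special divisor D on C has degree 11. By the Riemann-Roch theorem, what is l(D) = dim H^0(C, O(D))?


First, compute the genus of a smooth plane curve of degree 4:
g = (d-1)(d-2)/2 = (4-1)(4-2)/2 = 3
For a non-special divisor D (i.e., h^1(D) = 0), Riemann-Roch gives:
l(D) = deg(D) - g + 1
Since deg(D) = 11 >= 2g - 1 = 5, D is non-special.
l(D) = 11 - 3 + 1 = 9

9


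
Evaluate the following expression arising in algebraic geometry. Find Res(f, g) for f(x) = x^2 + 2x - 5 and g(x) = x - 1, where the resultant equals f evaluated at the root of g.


For Res(f, x - c), we evaluate f at x = c.
f(1) = 1^2 + 2*1 - 5
= 1 + 2 - 5
= 3 - 5 = -2
Res(f, g) = -2

-2


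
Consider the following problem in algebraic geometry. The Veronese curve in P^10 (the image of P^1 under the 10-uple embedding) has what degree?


The rational normal curve in P^10 is the image of P^1 under the 10-uple Veronese.
A general hyperplane in P^10 pulls back to a degree-10 form on P^1, which has 10 zeros,
so the curve meets a general hyperplane in 10 points. Degree = 10.

10


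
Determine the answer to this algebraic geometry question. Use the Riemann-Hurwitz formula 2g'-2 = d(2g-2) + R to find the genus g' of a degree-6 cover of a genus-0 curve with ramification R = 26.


Riemann-Hurwitz formula: 2g' - 2 = d(2g - 2) + R
Given: d = 6, g = 0, R = 26
2g' - 2 = 6*(2*0 - 2) + 26
2g' - 2 = 6*(-2) + 26
2g' - 2 = -12 + 26 = 14
2g' = 16
g' = 8

8


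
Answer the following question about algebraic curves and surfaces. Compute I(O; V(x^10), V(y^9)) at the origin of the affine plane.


The intersection multiplicity of V(x^a) and V(y^b) at the origin is:
I(O; V(x^10), V(y^9)) = dim_k(k[x,y]/(x^10, y^9))
A basis for k[x,y]/(x^10, y^9) is the set of monomials x^i * y^j
where 0 <= i < 10 and 0 <= j < 9.
The number of such monomials is 10 * 9 = 90

90


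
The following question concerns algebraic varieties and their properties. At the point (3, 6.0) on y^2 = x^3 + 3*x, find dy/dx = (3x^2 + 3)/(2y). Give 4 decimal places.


Using implicit differentiation of y^2 = x^3 + 3*x:
2y * dy/dx = 3x^2 + 3
dy/dx = (3x^2 + 3)/(2y)
Numerator: 3*3^2 + 3 = 30
Denominator: 2*6.0 = 12.0
dy/dx = 30/12.0 = 2.5000

2.5000


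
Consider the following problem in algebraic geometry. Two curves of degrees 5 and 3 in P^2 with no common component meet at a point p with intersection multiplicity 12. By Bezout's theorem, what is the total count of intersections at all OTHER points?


By Bezout's theorem, the total intersection number is d1 * d2.
Total = 5 * 3 = 15
Intersection multiplicity at p = 12
Remaining intersections = 15 - 12 = 3

3


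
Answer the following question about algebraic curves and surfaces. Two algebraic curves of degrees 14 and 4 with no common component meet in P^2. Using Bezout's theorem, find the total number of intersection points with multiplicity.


Bezout's theorem states the intersection count equals the product of degrees.
Intersection count = 14 * 4 = 56

56


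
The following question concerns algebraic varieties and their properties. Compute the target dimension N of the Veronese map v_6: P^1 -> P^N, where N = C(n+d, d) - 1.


The Veronese embedding v_d: P^n -> P^N maps each point to all
degree-d monomials in n+1 homogeneous coordinates.
N = C(n+d, d) - 1
N = C(1+6, 6) - 1
N = C(7, 6) - 1
C(7, 6) = 7
N = 7 - 1 = 6

6


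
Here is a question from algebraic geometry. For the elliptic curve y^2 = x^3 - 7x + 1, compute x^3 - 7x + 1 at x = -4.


Compute x^3 - 7x + 1 at x = -4:
x^3 = (-4)^3 = -64
(-7)*x = (-7)*(-4) = 28
Sum: -64 + 28 + 1 = -35

-35


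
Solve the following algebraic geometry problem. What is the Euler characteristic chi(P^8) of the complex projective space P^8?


The complex projective space P^8 has one cell in each even real dimension 0, 2, ..., 16.
The cohomology groups are H^{2k}(P^8) = Z for k = 0,...,8, and 0 otherwise.
Euler characteristic = sum of Betti numbers = 1 per even-dimensional cohomology group.
chi(P^8) = 8 + 1 = 9

9


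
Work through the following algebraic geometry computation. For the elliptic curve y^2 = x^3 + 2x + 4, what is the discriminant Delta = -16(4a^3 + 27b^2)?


Compute each component:
4a^3 = 4*2^3 = 4*8 = 32
27b^2 = 27*4^2 = 27*16 = 432
4a^3 + 27b^2 = 32 + 432 = 464
Delta = -16*464 = -7424

-7424


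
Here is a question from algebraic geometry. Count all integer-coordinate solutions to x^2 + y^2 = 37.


Systematically check integer values of x where x^2 <= 37.
For each valid x, check if 37 - x^2 is a perfect square.
x=1: 37 - 1 = 36, sqrt = 6 (valid)
x=6: 37 - 36 = 1, sqrt = 1 (valid)
Total integer solutions found: 8

8


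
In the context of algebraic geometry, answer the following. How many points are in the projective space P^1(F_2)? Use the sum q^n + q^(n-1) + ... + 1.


P^1(F_2) has (q^(n+1) - 1)/(q - 1) points.
= 2^1 + 2^0
= 2 + 1
= 3

3


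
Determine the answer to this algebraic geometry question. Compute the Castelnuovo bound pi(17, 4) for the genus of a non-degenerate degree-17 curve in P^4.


Castelnuovo's bound: write d - 1 = m(r-1) + epsilon with 0 <= epsilon < r-1.
d - 1 = 17 - 1 = 16
r - 1 = 4 - 1 = 3
16 = 5*3 + 1, so m = 5, epsilon = 1
pi(d, r) = m(m-1)(r-1)/2 + m*epsilon
= 5*4*3/2 + 5*1
= 60/2 + 5
= 30 + 5 = 35

35


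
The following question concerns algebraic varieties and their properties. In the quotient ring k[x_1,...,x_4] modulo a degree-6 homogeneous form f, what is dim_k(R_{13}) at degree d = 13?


For R = k[x_1,...,x_n]/(f) with f homogeneous of degree e:
The Hilbert series is (1 - t^e)/(1 - t)^n.
So h(d) = C(d+n-1, n-1) - C(d-e+n-1, n-1) for d >= e.
With n=4, e=6, d=13:
C(13+4-1, 4-1) = C(16, 3) = 560
C(13-6+4-1, 4-1) = C(10, 3) = 120
h(13) = 560 - 120 = 440

440


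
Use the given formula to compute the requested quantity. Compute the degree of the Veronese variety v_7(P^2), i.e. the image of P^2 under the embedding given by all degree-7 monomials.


The Veronese variety v_7(P^2) has degree d^r.
d^r = 7^2 = 49

49


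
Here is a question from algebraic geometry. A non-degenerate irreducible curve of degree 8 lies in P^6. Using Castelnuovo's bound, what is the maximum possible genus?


Castelnuovo's bound: write d - 1 = m(r-1) + epsilon with 0 <= epsilon < r-1.
d - 1 = 8 - 1 = 7
r - 1 = 6 - 1 = 5
7 = 1*5 + 2, so m = 1, epsilon = 2
pi(d, r) = m(m-1)(r-1)/2 + m*epsilon
= 1*0*5/2 + 1*2
= 0/2 + 2
= 0 + 2 = 2

2


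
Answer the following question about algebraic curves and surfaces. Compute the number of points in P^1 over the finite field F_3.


P^1(F_3) has (q^(n+1) - 1)/(q - 1) points.
= 3^1 + 3^0
= 3 + 1
= 4

4


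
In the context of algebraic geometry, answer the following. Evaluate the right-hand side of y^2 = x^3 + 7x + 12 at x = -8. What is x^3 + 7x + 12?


Compute x^3 + 7x + 12 at x = -8:
x^3 = (-8)^3 = -512
7*x = 7*(-8) = -56
Sum: -512 - 56 + 12 = -556

-556


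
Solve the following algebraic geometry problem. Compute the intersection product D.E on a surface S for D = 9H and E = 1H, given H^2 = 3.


Using bilinearity of the intersection pairing on a surface S:
(aH).(bH) = ab * (H.H)
We have H^2 = 3.
D.E = (9H).(1H) = 9*1*3
= 9*3
= 27

27


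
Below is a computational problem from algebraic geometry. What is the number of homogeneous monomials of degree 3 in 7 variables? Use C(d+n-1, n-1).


The number of degree-3 monomials in 7 variables is C(d+n-1, n-1).
= C(3+7-1, 7-1) = C(9, 6)
= 84

84


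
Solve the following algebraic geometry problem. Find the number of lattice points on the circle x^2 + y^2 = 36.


Systematically check integer values of x where x^2 <= 36.
For each valid x, check if 36 - x^2 is a perfect square.
x=0: 36 - 0 = 36, sqrt = 6 (valid)
x=6: 36 - 36 = 0, sqrt = 0 (valid)
Total integer solutions found: 4

4


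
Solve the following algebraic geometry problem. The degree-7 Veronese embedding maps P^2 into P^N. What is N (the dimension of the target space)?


The Veronese embedding v_d: P^n -> P^N maps each point to all
degree-d monomials in n+1 homogeneous coordinates.
N = C(n+d, d) - 1
N = C(2+7, 7) - 1
N = C(9, 7) - 1
C(9, 7) = 36
N = 36 - 1 = 35

35


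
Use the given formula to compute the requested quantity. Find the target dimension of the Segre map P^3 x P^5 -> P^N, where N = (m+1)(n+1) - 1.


The Segre embedding maps P^m x P^n into P^N via
all products of coordinates from each factor.
N = (m+1)(n+1) - 1
N = (3+1)(5+1) - 1
N = 4*6 - 1
N = 24 - 1 = 23

23


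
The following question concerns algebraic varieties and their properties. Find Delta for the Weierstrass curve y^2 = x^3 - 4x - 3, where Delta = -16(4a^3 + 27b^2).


Compute each component:
4a^3 = 4*(-4)^3 = 4*(-64) = -256
27b^2 = 27*(-3)^2 = 27*9 = 243
4a^3 + 27b^2 = -256 + 243 = -13
Delta = -16*(-13) = 208

208


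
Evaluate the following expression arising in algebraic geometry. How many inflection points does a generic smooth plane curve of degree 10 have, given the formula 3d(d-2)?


For a general smooth plane curve C of degree d, the inflection points are
the intersection of C with its Hessian curve, which has degree 3(d-2).
By Bezout, the total intersection number is d * 3(d-2) = 10 * 24 = 240.
For a general curve every flex is ordinary, so each contributes
multiplicity 1 to C·Hess(C), and the number of distinct inflection
points is 3d(d-2).
Inflection points = 3*10*(10-2) = 3*10*8 = 240

240


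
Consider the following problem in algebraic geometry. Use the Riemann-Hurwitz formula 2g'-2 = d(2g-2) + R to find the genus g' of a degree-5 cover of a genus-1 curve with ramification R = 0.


Riemann-Hurwitz formula: 2g' - 2 = d(2g - 2) + R
Given: d = 5, g = 1, R = 0
2g' - 2 = 5*(2*1 - 2) + 0
2g' - 2 = 5*0 + 0
2g' - 2 = 0 + 0 = 0
2g' = 2
g' = 1

1


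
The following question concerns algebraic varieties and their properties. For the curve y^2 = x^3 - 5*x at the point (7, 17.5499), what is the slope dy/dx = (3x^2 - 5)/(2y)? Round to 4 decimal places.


Using implicit differentiation of y^2 = x^3 - 5*x:
2y * dy/dx = 3x^2 - 5
dy/dx = (3x^2 - 5)/(2y)
Numerator: 3*7^2 - 5 = 142
Denominator: 2*17.5499 = 35.0998
dy/dx = 142/35.0998 = 4.0456

4.0456


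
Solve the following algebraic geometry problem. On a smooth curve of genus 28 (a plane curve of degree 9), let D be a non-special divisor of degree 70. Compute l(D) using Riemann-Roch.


First, compute the genus of a smooth plane curve of degree 9:
g = (d-1)(d-2)/2 = (9-1)(9-2)/2 = 28
For a non-special divisor D (i.e., h^1(D) = 0), Riemann-Roch gives:
l(D) = deg(D) - g + 1
Since deg(D) = 70 >= 2g - 1 = 55, D is non-special.
l(D) = 70 - 28 + 1 = 43

43


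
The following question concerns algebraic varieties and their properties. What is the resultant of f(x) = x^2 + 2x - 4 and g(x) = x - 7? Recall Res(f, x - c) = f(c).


For Res(f, x - c), we evaluate f at x = c.
f(7) = 7^2 + 2*7 - 4
= 49 + 14 - 4
= 63 - 4 = 59
Res(f, g) = 59

59


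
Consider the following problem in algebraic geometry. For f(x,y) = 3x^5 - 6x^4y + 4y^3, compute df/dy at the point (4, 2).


df/dy = (-6)*x^4 + 3*4*y^2
At (4,2): (-6)*4^4 + 3*4*2^2
= -1536 + 48
= -1488

-1488


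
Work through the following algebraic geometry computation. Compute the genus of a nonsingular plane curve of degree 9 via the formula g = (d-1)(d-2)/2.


Using the genus formula for smooth plane curves:
g = (d-1)(d-2)/2
g = (9-1)(9-2)/2
g = 8*7/2
g = 56/2 = 28

28


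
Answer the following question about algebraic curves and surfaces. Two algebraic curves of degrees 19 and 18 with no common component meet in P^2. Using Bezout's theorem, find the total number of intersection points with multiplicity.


Bezout's theorem states the intersection count equals the product of degrees.
Intersection count = 19 * 18 = 342

342


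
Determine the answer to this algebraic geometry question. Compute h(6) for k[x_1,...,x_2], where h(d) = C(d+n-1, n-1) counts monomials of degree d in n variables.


The Hilbert function for the polynomial ring in 2 variables is:
h(d) = C(d+n-1, n-1)
h(6) = C(6+2-1, 2-1) = C(7, 1)
= 7! / (1! * 6!)
= 7

7


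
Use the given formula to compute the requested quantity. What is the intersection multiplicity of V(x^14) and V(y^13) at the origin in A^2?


The intersection multiplicity of V(x^a) and V(y^b) at the origin is:
I(O; V(x^14), V(y^13)) = dim_k(k[x,y]/(x^14, y^13))
A basis for k[x,y]/(x^14, y^13) is the set of monomials x^i * y^j
where 0 <= i < 14 and 0 <= j < 13.
The number of such monomials is 14 * 13 = 182

182


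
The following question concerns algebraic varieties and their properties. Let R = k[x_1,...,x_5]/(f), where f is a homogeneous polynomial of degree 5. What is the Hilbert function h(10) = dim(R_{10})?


For R = k[x_1,...,x_n]/(f) with f homogeneous of degree e:
The Hilbert series is (1 - t^e)/(1 - t)^n.
So h(d) = C(d+n-1, n-1) - C(d-e+n-1, n-1) for d >= e.
With n=5, e=5, d=10:
C(10+5-1, 5-1) = C(14, 4) = 1001
C(10-5+5-1, 5-1) = C(9, 4) = 126
h(10) = 1001 - 126 = 875

875


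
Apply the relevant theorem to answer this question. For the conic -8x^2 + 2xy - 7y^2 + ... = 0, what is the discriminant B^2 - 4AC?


The discriminant of a conic Ax^2 + Bxy + Cy^2 + ... = 0 is B^2 - 4AC.
B^2 = 2^2 = 4
4AC = 4*(-8)*(-7) = 224
Discriminant = 4 - 224 = -220

-220


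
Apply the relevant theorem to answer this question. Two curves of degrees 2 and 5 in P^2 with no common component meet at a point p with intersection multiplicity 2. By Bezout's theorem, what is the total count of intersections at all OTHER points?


By Bezout's theorem, the total intersection number is d1 * d2.
Total = 2 * 5 = 10
Intersection multiplicity at p = 2
Remaining intersections = 10 - 2 = 8

8


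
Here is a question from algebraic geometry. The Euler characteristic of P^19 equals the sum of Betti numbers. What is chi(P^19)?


The complex projective space P^19 has one cell in each even real dimension 0, 2, ..., 38.
The cohomology groups are H^{2k}(P^19) = Z for k = 0,...,19, and 0 otherwise.
Euler characteristic = sum of Betti numbers = 1 per even-dimensional cohomology group.
chi(P^19) = 19 + 1 = 20

20


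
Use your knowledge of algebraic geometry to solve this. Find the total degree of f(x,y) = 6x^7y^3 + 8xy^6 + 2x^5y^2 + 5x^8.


Examine each term for its total degree (sum of exponents).
  Term '6x^7y^3' has total degree 7+3 = 10.
  Term '8xy^6' has total degree 1+6 = 7.
  Term '2x^5y^2' has total degree 5+2 = 7.
  Term '5x^8' has total degree 8+0 = 8.
The maximum total degree among all terms is 10.

10


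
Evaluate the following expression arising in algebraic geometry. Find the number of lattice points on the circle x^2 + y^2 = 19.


Systematically check integer values of x where x^2 <= 19.
For each valid x, check if 19 - x^2 is a perfect square.
Total integer solutions found: 0

0


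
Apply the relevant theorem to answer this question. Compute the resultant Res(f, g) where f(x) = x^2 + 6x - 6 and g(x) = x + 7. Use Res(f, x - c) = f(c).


For Res(f, x - c), we evaluate f at x = c.
f(-7) = (-7)^2 + 6*(-7) - 6
= 49 - 42 - 6
= 7 - 6 = 1
Res(f, g) = 1

1


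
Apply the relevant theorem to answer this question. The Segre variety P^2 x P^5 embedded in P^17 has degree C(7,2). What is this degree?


The degree of the Segre variety P^2 x P^5 is C(m+n, m).
= C(7, 2)
= 21

21


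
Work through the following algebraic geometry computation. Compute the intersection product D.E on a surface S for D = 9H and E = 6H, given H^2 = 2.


Using bilinearity of the intersection pairing on a surface S:
(aH).(bH) = ab * (H.H)
We have H^2 = 2.
D.E = (9H).(6H) = 9*6*2
= 54*2
= 108

108


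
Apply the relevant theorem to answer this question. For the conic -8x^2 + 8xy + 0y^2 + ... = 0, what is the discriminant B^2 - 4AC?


The discriminant of a conic Ax^2 + Bxy + Cy^2 + ... = 0 is B^2 - 4AC.
B^2 = 8^2 = 64
4AC = 4*(-8)*0 = 0
Discriminant = 64 + 0 = 64

64


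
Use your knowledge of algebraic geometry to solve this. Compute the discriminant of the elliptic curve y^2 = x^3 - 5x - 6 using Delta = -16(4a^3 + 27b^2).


Compute each component:
4a^3 = 4*(-5)^3 = 4*(-125) = -500
27b^2 = 27*(-6)^2 = 27*36 = 972
4a^3 + 27b^2 = -500 + 972 = 472
Delta = -16*472 = -7552

-7552


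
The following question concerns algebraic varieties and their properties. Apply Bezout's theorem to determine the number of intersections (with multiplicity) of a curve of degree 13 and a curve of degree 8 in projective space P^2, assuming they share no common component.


Bezout's theorem states the intersection count equals the product of degrees.
Intersection count = 13 * 8 = 104

104


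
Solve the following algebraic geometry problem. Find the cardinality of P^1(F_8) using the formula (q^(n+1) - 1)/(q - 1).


P^1(F_8) has (q^(n+1) - 1)/(q - 1) points.
= 8^1 + 8^0
= 8 + 1
= 9

9


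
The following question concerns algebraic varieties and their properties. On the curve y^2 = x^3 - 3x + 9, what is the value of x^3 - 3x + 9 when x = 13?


Compute x^3 - 3x + 9 at x = 13:
x^3 = 13^3 = 2197
(-3)*x = (-3)*13 = -39
Sum: 2197 - 39 + 9 = 2167

2167
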